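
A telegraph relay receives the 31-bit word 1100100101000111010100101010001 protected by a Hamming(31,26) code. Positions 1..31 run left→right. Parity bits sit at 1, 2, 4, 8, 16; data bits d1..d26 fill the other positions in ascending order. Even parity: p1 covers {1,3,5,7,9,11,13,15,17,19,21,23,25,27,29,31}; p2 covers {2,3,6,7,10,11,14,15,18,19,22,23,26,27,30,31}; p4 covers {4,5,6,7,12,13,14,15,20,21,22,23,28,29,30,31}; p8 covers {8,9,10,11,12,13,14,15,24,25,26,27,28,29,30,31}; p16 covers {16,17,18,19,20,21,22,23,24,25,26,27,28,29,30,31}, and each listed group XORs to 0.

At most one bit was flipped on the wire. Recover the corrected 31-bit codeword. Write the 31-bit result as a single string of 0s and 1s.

1100100101000111010100100010001

s1 (pos 1,3,5,7,9,11,13,15,17,19,21,23,25,27,29,31): 1⊕0⊕1⊕0⊕0⊕0⊕0⊕1⊕0⊕0⊕0⊕1⊕1⊕1⊕0⊕1 = 1
s2 (pos 2,3,6,7,10,11,14,15,18,19,22,23,26,27,30,31): 1⊕0⊕0⊕0⊕1⊕0⊕1⊕1⊕1⊕0⊕0⊕1⊕0⊕1⊕0⊕1 = 0
s4 (pos 4,5,6,7,12,13,14,15,20,21,22,23,28,29,30,31): 0⊕1⊕0⊕0⊕0⊕0⊕1⊕1⊕1⊕0⊕0⊕1⊕0⊕0⊕0⊕1 = 0
s8 (pos 8,9,10,11,12,13,14,15,24,25,26,27,28,29,30,31): 1⊕0⊕1⊕0⊕0⊕0⊕1⊕1⊕0⊕1⊕0⊕1⊕0⊕0⊕0⊕1 = 1
s16 (pos 16,17,18,19,20,21,22,23,24,25,26,27,28,29,30,31): 1⊕0⊕1⊕0⊕1⊕0⊕0⊕1⊕0⊕1⊕0⊕1⊕0⊕0⊕0⊕1 = 1
Syndrome s16…s1 = 11001 → error at position 25.
Flip position 25: 1100100101000111010100101010001 → 1100100101000111010100100010001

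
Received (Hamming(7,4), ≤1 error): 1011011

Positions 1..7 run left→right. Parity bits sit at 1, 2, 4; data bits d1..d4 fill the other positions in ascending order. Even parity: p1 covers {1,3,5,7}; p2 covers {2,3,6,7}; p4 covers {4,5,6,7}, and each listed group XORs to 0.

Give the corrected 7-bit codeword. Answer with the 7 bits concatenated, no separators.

1011010

s1 (pos 1,3,5,7): 1⊕1⊕0⊕1 = 1
s2 (pos 2,3,6,7): 0⊕1⊕1⊕1 = 1
s4 (pos 4,5,6,7): 1⊕0⊕1⊕1 = 1
Syndrome s4…s1 = 111 → error at position 7.
Flip position 7: 1011011 → 1011010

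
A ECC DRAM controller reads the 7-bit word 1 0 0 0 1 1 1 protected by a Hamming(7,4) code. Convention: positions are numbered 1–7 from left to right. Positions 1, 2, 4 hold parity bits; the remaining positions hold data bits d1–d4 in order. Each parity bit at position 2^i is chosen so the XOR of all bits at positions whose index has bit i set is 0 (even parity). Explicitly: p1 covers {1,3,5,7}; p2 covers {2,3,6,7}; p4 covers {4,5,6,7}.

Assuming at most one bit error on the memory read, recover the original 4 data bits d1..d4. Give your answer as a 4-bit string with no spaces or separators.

0011

s1 (pos 1,3,5,7): 1⊕0⊕1⊕1 = 1
s2 (pos 2,3,6,7): 0⊕0⊕1⊕1 = 0
s4 (pos 4,5,6,7): 0⊕1⊕1⊕1 = 1
Syndrome s4…s1 = 101 → error at position 5.
Flip position 5: 1000111 → 1000011
Read data bits from positions 3,5,6,7: 0011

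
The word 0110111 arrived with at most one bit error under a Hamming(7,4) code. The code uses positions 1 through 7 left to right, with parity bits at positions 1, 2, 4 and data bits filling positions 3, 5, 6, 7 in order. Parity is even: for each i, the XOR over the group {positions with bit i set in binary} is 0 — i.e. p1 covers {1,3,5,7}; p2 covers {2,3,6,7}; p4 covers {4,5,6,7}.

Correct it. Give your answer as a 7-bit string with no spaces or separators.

s1 (pos 1,3,5,7): 0⊕1⊕1⊕1 = 1
s2 (pos 2,3,6,7): 1⊕1⊕1⊕1 = 0
s4 (pos 4,5,6,7): 0⊕1⊕1⊕1 = 1
Syndrome s4…s1 = 101 → error at position 5.
Flip position 5: 0110111 → 0110011

0110011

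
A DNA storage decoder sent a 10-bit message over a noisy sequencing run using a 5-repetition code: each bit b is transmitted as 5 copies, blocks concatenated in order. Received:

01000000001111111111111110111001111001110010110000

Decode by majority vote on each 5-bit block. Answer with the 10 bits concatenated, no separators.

0011111100

Block 1 (01000): 1 one → 0
Block 2 (00000): 0 ones → 0
Block 3 (11111): 5 ones → 1
Block 4 (11111): 5 ones → 1
Block 5 (11111): 5 ones → 1
Block 6 (01110): 3 ones → 1
Block 7 (01111): 4 ones → 1
Block 8 (00111): 3 ones → 1
Block 9 (00101): 2 ones → 0
Block 10 (10000): 1 one → 0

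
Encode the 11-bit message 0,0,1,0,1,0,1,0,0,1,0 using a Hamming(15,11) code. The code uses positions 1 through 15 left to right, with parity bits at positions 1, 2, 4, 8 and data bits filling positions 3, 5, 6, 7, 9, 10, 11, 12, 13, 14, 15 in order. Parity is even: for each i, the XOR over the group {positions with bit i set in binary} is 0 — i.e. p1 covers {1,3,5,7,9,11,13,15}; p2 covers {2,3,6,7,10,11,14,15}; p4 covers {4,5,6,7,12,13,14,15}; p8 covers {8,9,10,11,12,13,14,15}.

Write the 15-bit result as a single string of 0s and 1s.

Place data at non-parity positions: p1 p2 0 p4 0 1 0 p8 1 0 1 0 0 1 0
p1 (pos 1,3,5,7,9,11,13,15): XOR of data positions = 0⊕0⊕0⊕1⊕1⊕0⊕0 = 0
p2 (pos 2,3,6,7,10,11,14,15): XOR of data positions = 0⊕1⊕0⊕0⊕1⊕1⊕0 = 1
p4 (pos 4,5,6,7,12,13,14,15): XOR of data positions = 0⊕1⊕0⊕0⊕0⊕1⊕0 = 0
p8 (pos 8,9,10,11,12,13,14,15): XOR of data positions = 1⊕0⊕1⊕0⊕0⊕1⊕0 = 1
Codeword: 010001011010010

010001011010010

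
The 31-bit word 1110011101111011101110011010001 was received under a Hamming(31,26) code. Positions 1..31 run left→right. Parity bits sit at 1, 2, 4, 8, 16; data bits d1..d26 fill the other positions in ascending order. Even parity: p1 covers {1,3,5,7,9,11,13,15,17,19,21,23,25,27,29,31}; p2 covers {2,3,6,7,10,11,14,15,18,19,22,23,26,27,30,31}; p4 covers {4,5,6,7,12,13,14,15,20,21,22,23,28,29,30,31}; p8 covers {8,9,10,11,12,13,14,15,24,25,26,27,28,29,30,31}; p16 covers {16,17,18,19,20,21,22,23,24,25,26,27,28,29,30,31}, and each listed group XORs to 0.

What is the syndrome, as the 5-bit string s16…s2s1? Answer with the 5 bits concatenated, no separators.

10000

s1 (pos 1,3,5,7,9,11,13,15,17,19,21,23,25,27,29,31): 1⊕1⊕0⊕1⊕0⊕1⊕1⊕1⊕1⊕1⊕1⊕0⊕1⊕1⊕0⊕1 = 0
s2 (pos 2,3,6,7,10,11,14,15,18,19,22,23,26,27,30,31): 1⊕1⊕1⊕1⊕1⊕1⊕0⊕1⊕0⊕1⊕0⊕0⊕0⊕1⊕0⊕1 = 0
s4 (pos 4,5,6,7,12,13,14,15,20,21,22,23,28,29,30,31): 0⊕0⊕1⊕1⊕1⊕1⊕0⊕1⊕1⊕1⊕0⊕0⊕0⊕0⊕0⊕1 = 0
s8 (pos 8,9,10,11,12,13,14,15,24,25,26,27,28,29,30,31): 1⊕0⊕1⊕1⊕1⊕1⊕0⊕1⊕1⊕1⊕0⊕1⊕0⊕0⊕0⊕1 = 0
s16 (pos 16,17,18,19,20,21,22,23,24,25,26,27,28,29,30,31): 1⊕1⊕0⊕1⊕1⊕1⊕0⊕0⊕1⊕1⊕0⊕1⊕0⊕0⊕0⊕1 = 1
Syndrome s16…s1 = 10000 → error at position 16.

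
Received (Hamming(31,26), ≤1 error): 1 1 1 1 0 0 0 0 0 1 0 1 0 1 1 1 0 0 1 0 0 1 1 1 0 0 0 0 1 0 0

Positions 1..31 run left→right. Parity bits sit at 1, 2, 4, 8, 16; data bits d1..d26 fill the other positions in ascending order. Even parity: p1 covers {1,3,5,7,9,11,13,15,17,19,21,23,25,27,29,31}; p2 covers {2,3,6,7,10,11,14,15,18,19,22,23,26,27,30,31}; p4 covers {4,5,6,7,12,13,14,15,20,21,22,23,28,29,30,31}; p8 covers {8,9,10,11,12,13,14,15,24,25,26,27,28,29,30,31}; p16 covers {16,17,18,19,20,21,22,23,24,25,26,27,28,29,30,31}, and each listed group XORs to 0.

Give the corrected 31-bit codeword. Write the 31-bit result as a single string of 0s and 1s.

1110000001010111001001110000100

s1 (pos 1,3,5,7,9,11,13,15,17,19,21,23,25,27,29,31): 1⊕1⊕0⊕0⊕0⊕0⊕0⊕1⊕0⊕1⊕0⊕1⊕0⊕0⊕1⊕0 = 0
s2 (pos 2,3,6,7,10,11,14,15,18,19,22,23,26,27,30,31): 1⊕1⊕0⊕0⊕1⊕0⊕1⊕1⊕0⊕1⊕1⊕1⊕0⊕0⊕0⊕0 = 0
s4 (pos 4,5,6,7,12,13,14,15,20,21,22,23,28,29,30,31): 1⊕0⊕0⊕0⊕1⊕0⊕1⊕1⊕0⊕0⊕1⊕1⊕0⊕1⊕0⊕0 = 1
s8 (pos 8,9,10,11,12,13,14,15,24,25,26,27,28,29,30,31): 0⊕0⊕1⊕0⊕1⊕0⊕1⊕1⊕1⊕0⊕0⊕0⊕0⊕1⊕0⊕0 = 0
s16 (pos 16,17,18,19,20,21,22,23,24,25,26,27,28,29,30,31): 1⊕0⊕0⊕1⊕0⊕0⊕1⊕1⊕1⊕0⊕0⊕0⊕0⊕1⊕0⊕0 = 0
Syndrome s16…s1 = 00100 → error at position 4.
Flip position 4: 1111000001010111001001110000100 → 1110000001010111001001110000100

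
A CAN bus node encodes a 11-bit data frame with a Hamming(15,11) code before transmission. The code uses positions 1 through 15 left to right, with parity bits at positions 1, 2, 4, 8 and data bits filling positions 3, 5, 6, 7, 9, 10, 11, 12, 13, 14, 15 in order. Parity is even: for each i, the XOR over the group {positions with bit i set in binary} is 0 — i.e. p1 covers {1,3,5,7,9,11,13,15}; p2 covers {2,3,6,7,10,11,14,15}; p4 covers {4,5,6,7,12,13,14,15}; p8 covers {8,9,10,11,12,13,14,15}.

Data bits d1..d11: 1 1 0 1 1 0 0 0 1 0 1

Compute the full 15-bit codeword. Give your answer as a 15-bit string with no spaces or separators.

Place data at non-parity positions: p1 p2 1 p4 1 0 1 p8 1 0 0 0 1 0 1
p1 (pos 1,3,5,7,9,11,13,15): XOR of data positions = 1⊕1⊕1⊕1⊕0⊕1⊕1 = 0
p2 (pos 2,3,6,7,10,11,14,15): XOR of data positions = 1⊕0⊕1⊕0⊕0⊕0⊕1 = 1
p4 (pos 4,5,6,7,12,13,14,15): XOR of data positions = 1⊕0⊕1⊕0⊕1⊕0⊕1 = 0
p8 (pos 8,9,10,11,12,13,14,15): XOR of data positions = 1⊕0⊕0⊕0⊕1⊕0⊕1 = 1
Codeword: 011010111000101

011010111000101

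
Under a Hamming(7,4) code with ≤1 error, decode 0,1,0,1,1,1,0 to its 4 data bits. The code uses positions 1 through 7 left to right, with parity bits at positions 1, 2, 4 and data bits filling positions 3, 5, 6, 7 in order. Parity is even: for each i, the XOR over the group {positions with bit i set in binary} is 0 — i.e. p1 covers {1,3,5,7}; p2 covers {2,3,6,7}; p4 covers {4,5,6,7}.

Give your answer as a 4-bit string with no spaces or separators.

0010

s1 (pos 1,3,5,7): 0⊕0⊕1⊕0 = 1
s2 (pos 2,3,6,7): 1⊕0⊕1⊕0 = 0
s4 (pos 4,5,6,7): 1⊕1⊕1⊕0 = 1
Syndrome s4…s1 = 101 → error at position 5.
Flip position 5: 0101110 → 0101010
Read data bits from positions 3,5,6,7: 0010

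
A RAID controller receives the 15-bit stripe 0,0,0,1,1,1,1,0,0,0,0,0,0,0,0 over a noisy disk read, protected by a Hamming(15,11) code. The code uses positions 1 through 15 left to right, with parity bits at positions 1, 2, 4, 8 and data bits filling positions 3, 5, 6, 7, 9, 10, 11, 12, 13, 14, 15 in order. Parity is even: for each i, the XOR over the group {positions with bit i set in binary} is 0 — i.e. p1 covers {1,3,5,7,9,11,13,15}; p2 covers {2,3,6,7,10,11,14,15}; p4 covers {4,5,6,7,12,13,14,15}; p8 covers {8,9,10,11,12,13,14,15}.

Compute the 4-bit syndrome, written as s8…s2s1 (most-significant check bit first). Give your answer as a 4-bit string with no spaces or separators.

s1 (pos 1,3,5,7,9,11,13,15): 0⊕0⊕1⊕1⊕0⊕0⊕0⊕0 = 0
s2 (pos 2,3,6,7,10,11,14,15): 0⊕0⊕1⊕1⊕0⊕0⊕0⊕0 = 0
s4 (pos 4,5,6,7,12,13,14,15): 1⊕1⊕1⊕1⊕0⊕0⊕0⊕0 = 0
s8 (pos 8,9,10,11,12,13,14,15): 0⊕0⊕0⊕0⊕0⊕0⊕0⊕0 = 0
Syndrome s8…s1 = 0000 → no error.

0000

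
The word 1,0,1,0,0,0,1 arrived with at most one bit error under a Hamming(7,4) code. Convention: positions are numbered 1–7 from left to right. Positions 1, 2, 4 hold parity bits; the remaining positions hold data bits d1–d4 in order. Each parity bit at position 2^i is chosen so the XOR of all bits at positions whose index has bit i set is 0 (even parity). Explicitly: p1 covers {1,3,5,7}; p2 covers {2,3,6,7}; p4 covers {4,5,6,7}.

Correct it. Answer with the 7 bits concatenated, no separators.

1010101

s1 (pos 1,3,5,7): 1⊕1⊕0⊕1 = 1
s2 (pos 2,3,6,7): 0⊕1⊕0⊕1 = 0
s4 (pos 4,5,6,7): 0⊕0⊕0⊕1 = 1
Syndrome s4…s1 = 101 → error at position 5.
Flip position 5: 1010001 → 1010101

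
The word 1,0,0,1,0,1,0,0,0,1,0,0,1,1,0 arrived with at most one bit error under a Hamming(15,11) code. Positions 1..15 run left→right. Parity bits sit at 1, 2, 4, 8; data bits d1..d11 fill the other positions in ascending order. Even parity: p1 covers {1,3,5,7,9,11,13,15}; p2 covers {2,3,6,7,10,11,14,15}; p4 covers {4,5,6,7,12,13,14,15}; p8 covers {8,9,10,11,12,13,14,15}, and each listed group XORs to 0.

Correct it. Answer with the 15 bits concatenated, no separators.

100101000000110

s1 (pos 1,3,5,7,9,11,13,15): 1⊕0⊕0⊕0⊕0⊕0⊕1⊕0 = 0
s2 (pos 2,3,6,7,10,11,14,15): 0⊕0⊕1⊕0⊕1⊕0⊕1⊕0 = 1
s4 (pos 4,5,6,7,12,13,14,15): 1⊕0⊕1⊕0⊕0⊕1⊕1⊕0 = 0
s8 (pos 8,9,10,11,12,13,14,15): 0⊕0⊕1⊕0⊕0⊕1⊕1⊕0 = 1
Syndrome s8…s1 = 1010 → error at position 10.
Flip position 10: 100101000100110 → 100101000000110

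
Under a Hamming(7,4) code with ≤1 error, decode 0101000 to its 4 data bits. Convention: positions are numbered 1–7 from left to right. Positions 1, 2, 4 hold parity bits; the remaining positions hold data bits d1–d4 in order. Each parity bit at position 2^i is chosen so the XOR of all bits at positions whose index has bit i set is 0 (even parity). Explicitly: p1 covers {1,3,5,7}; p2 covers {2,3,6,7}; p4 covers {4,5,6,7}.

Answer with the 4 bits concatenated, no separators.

0010

s1 (pos 1,3,5,7): 0⊕0⊕0⊕0 = 0
s2 (pos 2,3,6,7): 1⊕0⊕0⊕0 = 1
s4 (pos 4,5,6,7): 1⊕0⊕0⊕0 = 1
Syndrome s4…s1 = 110 → error at position 6.
Flip position 6: 0101000 → 0101010
Read data bits from positions 3,5,6,7: 0010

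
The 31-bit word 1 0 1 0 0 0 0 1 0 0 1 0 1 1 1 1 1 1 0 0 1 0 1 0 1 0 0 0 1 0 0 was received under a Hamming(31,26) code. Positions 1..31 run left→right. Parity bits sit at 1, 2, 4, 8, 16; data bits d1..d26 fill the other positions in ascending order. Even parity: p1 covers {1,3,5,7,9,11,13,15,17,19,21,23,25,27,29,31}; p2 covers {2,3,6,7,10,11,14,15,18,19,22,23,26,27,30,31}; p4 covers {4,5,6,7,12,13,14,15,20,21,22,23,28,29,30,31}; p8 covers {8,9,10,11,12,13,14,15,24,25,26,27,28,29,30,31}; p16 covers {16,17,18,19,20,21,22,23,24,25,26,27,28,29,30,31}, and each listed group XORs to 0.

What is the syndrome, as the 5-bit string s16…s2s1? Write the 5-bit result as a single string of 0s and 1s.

s1 (pos 1,3,5,7,9,11,13,15,17,19,21,23,25,27,29,31): 1⊕1⊕0⊕0⊕0⊕1⊕1⊕1⊕1⊕0⊕1⊕1⊕1⊕0⊕1⊕0 = 0
s2 (pos 2,3,6,7,10,11,14,15,18,19,22,23,26,27,30,31): 0⊕1⊕0⊕0⊕0⊕1⊕1⊕1⊕1⊕0⊕0⊕1⊕0⊕0⊕0⊕0 = 0
s4 (pos 4,5,6,7,12,13,14,15,20,21,22,23,28,29,30,31): 0⊕0⊕0⊕0⊕0⊕1⊕1⊕1⊕0⊕1⊕0⊕1⊕0⊕1⊕0⊕0 = 0
s8 (pos 8,9,10,11,12,13,14,15,24,25,26,27,28,29,30,31): 1⊕0⊕0⊕1⊕0⊕1⊕1⊕1⊕0⊕1⊕0⊕0⊕0⊕1⊕0⊕0 = 1
s16 (pos 16,17,18,19,20,21,22,23,24,25,26,27,28,29,30,31): 1⊕1⊕1⊕0⊕0⊕1⊕0⊕1⊕0⊕1⊕0⊕0⊕0⊕1⊕0⊕0 = 1
Syndrome s16…s1 = 11000 → error at position 24.

11000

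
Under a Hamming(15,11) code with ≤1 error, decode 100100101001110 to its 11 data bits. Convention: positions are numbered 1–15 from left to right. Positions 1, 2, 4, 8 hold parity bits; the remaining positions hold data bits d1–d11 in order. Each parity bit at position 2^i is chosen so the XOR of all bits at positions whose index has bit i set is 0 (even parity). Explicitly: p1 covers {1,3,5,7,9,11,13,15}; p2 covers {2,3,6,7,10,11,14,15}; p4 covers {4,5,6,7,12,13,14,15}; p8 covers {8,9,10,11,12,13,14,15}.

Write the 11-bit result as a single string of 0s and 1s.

s1 (pos 1,3,5,7,9,11,13,15): 1⊕0⊕0⊕1⊕1⊕0⊕1⊕0 = 0
s2 (pos 2,3,6,7,10,11,14,15): 0⊕0⊕0⊕1⊕0⊕0⊕1⊕0 = 0
s4 (pos 4,5,6,7,12,13,14,15): 1⊕0⊕0⊕1⊕1⊕1⊕1⊕0 = 1
s8 (pos 8,9,10,11,12,13,14,15): 0⊕1⊕0⊕0⊕1⊕1⊕1⊕0 = 0
Syndrome s8…s1 = 0100 → error at position 4.
Flip position 4: 100100101001110 → 100000101001110
Read data bits from positions 3,5,6,7,9,10,11,12,13,14,15: 00011001110

00011001110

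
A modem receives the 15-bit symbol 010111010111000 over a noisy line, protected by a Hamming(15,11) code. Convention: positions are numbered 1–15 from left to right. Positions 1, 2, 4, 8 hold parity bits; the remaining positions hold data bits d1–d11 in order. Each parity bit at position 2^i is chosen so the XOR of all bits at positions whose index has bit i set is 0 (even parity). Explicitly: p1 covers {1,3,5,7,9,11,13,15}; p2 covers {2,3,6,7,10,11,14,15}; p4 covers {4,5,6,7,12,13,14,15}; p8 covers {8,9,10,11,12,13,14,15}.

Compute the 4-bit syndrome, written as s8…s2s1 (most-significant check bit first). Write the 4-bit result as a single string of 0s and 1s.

s1 (pos 1,3,5,7,9,11,13,15): 0⊕0⊕1⊕0⊕0⊕1⊕0⊕0 = 0
s2 (pos 2,3,6,7,10,11,14,15): 1⊕0⊕1⊕0⊕1⊕1⊕0⊕0 = 0
s4 (pos 4,5,6,7,12,13,14,15): 1⊕1⊕1⊕0⊕1⊕0⊕0⊕0 = 0
s8 (pos 8,9,10,11,12,13,14,15): 1⊕0⊕1⊕1⊕1⊕0⊕0⊕0 = 0
Syndrome s8…s1 = 0000 → no error.

0000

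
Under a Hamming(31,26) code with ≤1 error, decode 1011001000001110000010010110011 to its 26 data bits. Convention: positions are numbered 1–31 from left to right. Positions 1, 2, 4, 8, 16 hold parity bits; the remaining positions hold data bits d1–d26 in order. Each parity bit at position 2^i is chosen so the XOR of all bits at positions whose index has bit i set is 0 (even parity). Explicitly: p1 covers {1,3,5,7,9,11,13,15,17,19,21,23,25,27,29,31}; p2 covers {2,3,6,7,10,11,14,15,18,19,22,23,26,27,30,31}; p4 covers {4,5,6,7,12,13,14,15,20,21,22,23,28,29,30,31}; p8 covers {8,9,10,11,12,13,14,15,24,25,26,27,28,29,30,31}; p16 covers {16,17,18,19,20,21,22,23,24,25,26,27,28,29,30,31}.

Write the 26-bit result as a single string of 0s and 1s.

s1 (pos 1,3,5,7,9,11,13,15,17,19,21,23,25,27,29,31): 1⊕1⊕0⊕1⊕0⊕0⊕1⊕1⊕0⊕0⊕1⊕0⊕0⊕1⊕0⊕1 = 0
s2 (pos 2,3,6,7,10,11,14,15,18,19,22,23,26,27,30,31): 0⊕1⊕0⊕1⊕0⊕0⊕1⊕1⊕0⊕0⊕0⊕0⊕1⊕1⊕1⊕1 = 0
s4 (pos 4,5,6,7,12,13,14,15,20,21,22,23,28,29,30,31): 1⊕0⊕0⊕1⊕0⊕1⊕1⊕1⊕0⊕1⊕0⊕0⊕0⊕0⊕1⊕1 = 0
s8 (pos 8,9,10,11,12,13,14,15,24,25,26,27,28,29,30,31): 0⊕0⊕0⊕0⊕0⊕1⊕1⊕1⊕1⊕0⊕1⊕1⊕0⊕0⊕1⊕1 = 0
s16 (pos 16,17,18,19,20,21,22,23,24,25,26,27,28,29,30,31): 0⊕0⊕0⊕0⊕0⊕1⊕0⊕0⊕1⊕0⊕1⊕1⊕0⊕0⊕1⊕1 = 0
Syndrome s16…s1 = 00000 → no error.
Read data bits from positions 3,5,6,7,9,10,11,12,13,14,15,17,18,19,20,21,22,23,24,25,26,27,28,29,30,31: 10010000111000010010110011

10010000111000010010110011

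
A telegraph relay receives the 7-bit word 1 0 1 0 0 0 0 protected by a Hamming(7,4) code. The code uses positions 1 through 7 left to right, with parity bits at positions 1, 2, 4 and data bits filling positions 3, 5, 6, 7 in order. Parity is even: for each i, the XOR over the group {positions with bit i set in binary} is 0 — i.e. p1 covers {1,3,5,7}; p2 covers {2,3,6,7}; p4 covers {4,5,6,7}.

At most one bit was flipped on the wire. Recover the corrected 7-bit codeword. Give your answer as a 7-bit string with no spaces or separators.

1110000

s1 (pos 1,3,5,7): 1⊕1⊕0⊕0 = 0
s2 (pos 2,3,6,7): 0⊕1⊕0⊕0 = 1
s4 (pos 4,5,6,7): 0⊕0⊕0⊕0 = 0
Syndrome s4…s1 = 010 → error at position 2.
Flip position 2: 1010000 → 1110000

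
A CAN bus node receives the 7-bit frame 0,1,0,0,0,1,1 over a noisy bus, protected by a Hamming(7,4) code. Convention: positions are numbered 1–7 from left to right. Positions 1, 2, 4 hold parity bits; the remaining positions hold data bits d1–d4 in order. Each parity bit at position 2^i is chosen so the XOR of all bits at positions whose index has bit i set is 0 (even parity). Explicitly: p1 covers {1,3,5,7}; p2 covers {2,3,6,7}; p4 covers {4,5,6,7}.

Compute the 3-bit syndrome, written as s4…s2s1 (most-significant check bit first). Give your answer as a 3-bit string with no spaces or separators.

s1 (pos 1,3,5,7): 0⊕0⊕0⊕1 = 1
s2 (pos 2,3,6,7): 1⊕0⊕1⊕1 = 1
s4 (pos 4,5,6,7): 0⊕0⊕1⊕1 = 0
Syndrome s4…s1 = 011 → error at position 3.

011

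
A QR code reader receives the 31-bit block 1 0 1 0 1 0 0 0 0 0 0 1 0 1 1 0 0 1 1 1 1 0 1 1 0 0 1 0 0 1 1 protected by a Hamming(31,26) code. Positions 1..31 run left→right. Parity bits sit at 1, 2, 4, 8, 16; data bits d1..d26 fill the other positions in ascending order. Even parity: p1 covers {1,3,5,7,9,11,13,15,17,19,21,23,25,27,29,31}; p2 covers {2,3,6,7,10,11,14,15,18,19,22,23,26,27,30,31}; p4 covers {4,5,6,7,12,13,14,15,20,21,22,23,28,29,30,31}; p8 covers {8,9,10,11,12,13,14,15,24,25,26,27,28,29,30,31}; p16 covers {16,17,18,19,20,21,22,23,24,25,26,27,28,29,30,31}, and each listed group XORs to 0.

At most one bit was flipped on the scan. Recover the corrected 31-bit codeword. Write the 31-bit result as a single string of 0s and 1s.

1010100000010110011110110010010

s1 (pos 1,3,5,7,9,11,13,15,17,19,21,23,25,27,29,31): 1⊕1⊕1⊕0⊕0⊕0⊕0⊕1⊕0⊕1⊕1⊕1⊕0⊕1⊕0⊕1 = 1
s2 (pos 2,3,6,7,10,11,14,15,18,19,22,23,26,27,30,31): 0⊕1⊕0⊕0⊕0⊕0⊕1⊕1⊕1⊕1⊕0⊕1⊕0⊕1⊕1⊕1 = 1
s4 (pos 4,5,6,7,12,13,14,15,20,21,22,23,28,29,30,31): 0⊕1⊕0⊕0⊕1⊕0⊕1⊕1⊕1⊕1⊕0⊕1⊕0⊕0⊕1⊕1 = 1
s8 (pos 8,9,10,11,12,13,14,15,24,25,26,27,28,29,30,31): 0⊕0⊕0⊕0⊕1⊕0⊕1⊕1⊕1⊕0⊕0⊕1⊕0⊕0⊕1⊕1 = 1
s16 (pos 16,17,18,19,20,21,22,23,24,25,26,27,28,29,30,31): 0⊕0⊕1⊕1⊕1⊕1⊕0⊕1⊕1⊕0⊕0⊕1⊕0⊕0⊕1⊕1 = 1
Syndrome s16…s1 = 11111 → error at position 31.
Flip position 31: 1010100000010110011110110010011 → 1010100000010110011110110010010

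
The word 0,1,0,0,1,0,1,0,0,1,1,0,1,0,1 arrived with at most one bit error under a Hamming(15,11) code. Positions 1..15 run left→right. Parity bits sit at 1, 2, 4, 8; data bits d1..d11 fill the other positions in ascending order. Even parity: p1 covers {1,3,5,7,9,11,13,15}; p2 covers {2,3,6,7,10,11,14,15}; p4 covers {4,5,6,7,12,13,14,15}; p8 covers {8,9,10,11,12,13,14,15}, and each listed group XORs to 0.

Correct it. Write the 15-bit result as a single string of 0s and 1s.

s1 (pos 1,3,5,7,9,11,13,15): 0⊕0⊕1⊕1⊕0⊕1⊕1⊕1 = 1
s2 (pos 2,3,6,7,10,11,14,15): 1⊕0⊕0⊕1⊕1⊕1⊕0⊕1 = 1
s4 (pos 4,5,6,7,12,13,14,15): 0⊕1⊕0⊕1⊕0⊕1⊕0⊕1 = 0
s8 (pos 8,9,10,11,12,13,14,15): 0⊕0⊕1⊕1⊕0⊕1⊕0⊕1 = 0
Syndrome s8…s1 = 0011 → error at position 3.
Flip position 3: 010010100110101 → 011010100110101

011010100110101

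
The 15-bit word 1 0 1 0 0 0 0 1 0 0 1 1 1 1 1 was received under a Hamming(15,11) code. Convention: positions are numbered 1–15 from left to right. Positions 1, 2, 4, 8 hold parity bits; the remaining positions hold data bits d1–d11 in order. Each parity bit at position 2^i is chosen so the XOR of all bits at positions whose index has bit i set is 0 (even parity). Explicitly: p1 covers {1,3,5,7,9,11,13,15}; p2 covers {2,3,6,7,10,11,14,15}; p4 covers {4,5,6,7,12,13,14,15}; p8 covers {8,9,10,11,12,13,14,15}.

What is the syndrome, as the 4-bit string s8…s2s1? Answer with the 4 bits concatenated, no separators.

s1 (pos 1,3,5,7,9,11,13,15): 1⊕1⊕0⊕0⊕0⊕1⊕1⊕1 = 1
s2 (pos 2,3,6,7,10,11,14,15): 0⊕1⊕0⊕0⊕0⊕1⊕1⊕1 = 0
s4 (pos 4,5,6,7,12,13,14,15): 0⊕0⊕0⊕0⊕1⊕1⊕1⊕1 = 0
s8 (pos 8,9,10,11,12,13,14,15): 1⊕0⊕0⊕1⊕1⊕1⊕1⊕1 = 0
Syndrome s8…s1 = 0001 → error at position 1.

0001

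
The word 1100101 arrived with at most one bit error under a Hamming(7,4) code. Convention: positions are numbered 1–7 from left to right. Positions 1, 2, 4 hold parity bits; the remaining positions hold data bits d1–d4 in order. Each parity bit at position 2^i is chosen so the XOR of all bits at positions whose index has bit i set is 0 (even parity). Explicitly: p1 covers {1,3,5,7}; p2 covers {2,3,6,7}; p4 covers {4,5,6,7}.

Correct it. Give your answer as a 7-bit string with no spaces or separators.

0100101

s1 (pos 1,3,5,7): 1⊕0⊕1⊕1 = 1
s2 (pos 2,3,6,7): 1⊕0⊕0⊕1 = 0
s4 (pos 4,5,6,7): 0⊕1⊕0⊕1 = 0
Syndrome s4…s1 = 001 → error at position 1.
Flip position 1: 1100101 → 0100101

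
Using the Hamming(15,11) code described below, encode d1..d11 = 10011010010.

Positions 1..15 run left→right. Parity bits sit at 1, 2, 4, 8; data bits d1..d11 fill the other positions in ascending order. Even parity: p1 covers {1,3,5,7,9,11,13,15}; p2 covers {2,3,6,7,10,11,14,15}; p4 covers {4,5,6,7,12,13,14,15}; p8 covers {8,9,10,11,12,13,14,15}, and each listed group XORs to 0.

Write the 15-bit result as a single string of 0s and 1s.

001000111010010

Place data at non-parity positions: p1 p2 1 p4 0 0 1 p8 1 0 1 0 0 1 0
p1 (pos 1,3,5,7,9,11,13,15): XOR of data positions = 1⊕0⊕1⊕1⊕1⊕0⊕0 = 0
p2 (pos 2,3,6,7,10,11,14,15): XOR of data positions = 1⊕0⊕1⊕0⊕1⊕1⊕0 = 0
p4 (pos 4,5,6,7,12,13,14,15): XOR of data positions = 0⊕0⊕1⊕0⊕0⊕1⊕0 = 0
p8 (pos 8,9,10,11,12,13,14,15): XOR of data positions = 1⊕0⊕1⊕0⊕0⊕1⊕0 = 1
Codeword: 001000111010010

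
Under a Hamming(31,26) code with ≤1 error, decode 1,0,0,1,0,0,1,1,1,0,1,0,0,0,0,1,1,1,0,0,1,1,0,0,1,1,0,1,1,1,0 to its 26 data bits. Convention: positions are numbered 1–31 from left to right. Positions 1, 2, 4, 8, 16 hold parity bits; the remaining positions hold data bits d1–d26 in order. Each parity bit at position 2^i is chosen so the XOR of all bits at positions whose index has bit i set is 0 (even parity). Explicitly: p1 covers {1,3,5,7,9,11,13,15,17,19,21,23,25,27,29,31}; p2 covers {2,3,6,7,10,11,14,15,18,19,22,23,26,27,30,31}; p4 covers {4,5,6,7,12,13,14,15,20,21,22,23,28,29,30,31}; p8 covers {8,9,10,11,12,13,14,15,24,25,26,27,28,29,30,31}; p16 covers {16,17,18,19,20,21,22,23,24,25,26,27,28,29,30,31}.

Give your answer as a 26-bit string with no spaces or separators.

00011010000110011001101110

s1 (pos 1,3,5,7,9,11,13,15,17,19,21,23,25,27,29,31): 1⊕0⊕0⊕1⊕1⊕1⊕0⊕0⊕1⊕0⊕1⊕0⊕1⊕0⊕1⊕0 = 0
s2 (pos 2,3,6,7,10,11,14,15,18,19,22,23,26,27,30,31): 0⊕0⊕0⊕1⊕0⊕1⊕0⊕0⊕1⊕0⊕1⊕0⊕1⊕0⊕1⊕0 = 0
s4 (pos 4,5,6,7,12,13,14,15,20,21,22,23,28,29,30,31): 1⊕0⊕0⊕1⊕0⊕0⊕0⊕0⊕0⊕1⊕1⊕0⊕1⊕1⊕1⊕0 = 1
s8 (pos 8,9,10,11,12,13,14,15,24,25,26,27,28,29,30,31): 1⊕1⊕0⊕1⊕0⊕0⊕0⊕0⊕0⊕1⊕1⊕0⊕1⊕1⊕1⊕0 = 0
s16 (pos 16,17,18,19,20,21,22,23,24,25,26,27,28,29,30,31): 1⊕1⊕1⊕0⊕0⊕1⊕1⊕0⊕0⊕1⊕1⊕0⊕1⊕1⊕1⊕0 = 0
Syndrome s16…s1 = 00100 → error at position 4.
Flip position 4: 1001001110100001110011001101110 → 1000001110100001110011001101110
Read data bits from positions 3,5,6,7,9,10,11,12,13,14,15,17,18,19,20,21,22,23,24,25,26,27,28,29,30,31: 00011010000110011001101110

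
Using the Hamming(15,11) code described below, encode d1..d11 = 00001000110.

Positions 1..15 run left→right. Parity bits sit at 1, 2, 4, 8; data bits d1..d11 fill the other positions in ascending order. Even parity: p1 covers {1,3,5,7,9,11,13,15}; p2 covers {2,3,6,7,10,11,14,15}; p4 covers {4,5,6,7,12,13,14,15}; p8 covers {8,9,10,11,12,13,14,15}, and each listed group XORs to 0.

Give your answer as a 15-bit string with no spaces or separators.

010000011000110

Place data at non-parity positions: p1 p2 0 p4 0 0 0 p8 1 0 0 0 1 1 0
p1 (pos 1,3,5,7,9,11,13,15): XOR of data positions = 0⊕0⊕0⊕1⊕0⊕1⊕0 = 0
p2 (pos 2,3,6,7,10,11,14,15): XOR of data positions = 0⊕0⊕0⊕0⊕0⊕1⊕0 = 1
p4 (pos 4,5,6,7,12,13,14,15): XOR of data positions = 0⊕0⊕0⊕0⊕1⊕1⊕0 = 0
p8 (pos 8,9,10,11,12,13,14,15): XOR of data positions = 1⊕0⊕0⊕0⊕1⊕1⊕0 = 1
Codeword: 010000011000110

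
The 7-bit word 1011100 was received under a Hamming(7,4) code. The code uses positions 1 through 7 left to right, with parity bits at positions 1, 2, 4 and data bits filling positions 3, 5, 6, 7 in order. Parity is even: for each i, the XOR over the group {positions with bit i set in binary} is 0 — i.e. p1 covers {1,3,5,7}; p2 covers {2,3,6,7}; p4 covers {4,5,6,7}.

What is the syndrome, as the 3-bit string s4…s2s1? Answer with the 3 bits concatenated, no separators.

011

s1 (pos 1,3,5,7): 1⊕1⊕1⊕0 = 1
s2 (pos 2,3,6,7): 0⊕1⊕0⊕0 = 1
s4 (pos 4,5,6,7): 1⊕1⊕0⊕0 = 0
Syndrome s4…s1 = 011 → error at position 3.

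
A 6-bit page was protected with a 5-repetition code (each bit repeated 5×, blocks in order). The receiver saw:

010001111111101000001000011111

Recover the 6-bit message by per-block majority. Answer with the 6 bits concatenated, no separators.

011001

Block 1 (01000): 1 one → 0
Block 2 (11111): 5 ones → 1
Block 3 (11101): 4 ones → 1
Block 4 (00000): 0 ones → 0
Block 5 (10000): 1 one → 0
Block 6 (11111): 5 ones → 1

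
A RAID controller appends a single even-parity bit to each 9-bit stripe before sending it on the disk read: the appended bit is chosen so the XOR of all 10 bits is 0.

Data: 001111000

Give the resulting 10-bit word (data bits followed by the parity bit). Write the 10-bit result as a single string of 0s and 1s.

0011110000

XOR of the 9 data bits: 0⊕0⊕1⊕1⊕1⊕1⊕0⊕0⊕0 = 0
Parity bit = 0 (so all 10 bits XOR to 0).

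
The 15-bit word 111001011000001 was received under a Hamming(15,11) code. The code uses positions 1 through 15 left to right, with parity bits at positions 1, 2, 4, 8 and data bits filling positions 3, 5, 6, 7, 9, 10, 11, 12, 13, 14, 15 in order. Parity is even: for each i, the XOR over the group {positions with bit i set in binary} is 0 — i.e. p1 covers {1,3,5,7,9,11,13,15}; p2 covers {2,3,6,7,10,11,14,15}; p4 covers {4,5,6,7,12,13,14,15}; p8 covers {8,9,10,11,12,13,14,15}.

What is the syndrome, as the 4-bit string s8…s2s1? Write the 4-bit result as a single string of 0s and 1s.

1000

s1 (pos 1,3,5,7,9,11,13,15): 1⊕1⊕0⊕0⊕1⊕0⊕0⊕1 = 0
s2 (pos 2,3,6,7,10,11,14,15): 1⊕1⊕1⊕0⊕0⊕0⊕0⊕1 = 0
s4 (pos 4,5,6,7,12,13,14,15): 0⊕0⊕1⊕0⊕0⊕0⊕0⊕1 = 0
s8 (pos 8,9,10,11,12,13,14,15): 1⊕1⊕0⊕0⊕0⊕0⊕0⊕1 = 1
Syndrome s8…s1 = 1000 → error at position 8.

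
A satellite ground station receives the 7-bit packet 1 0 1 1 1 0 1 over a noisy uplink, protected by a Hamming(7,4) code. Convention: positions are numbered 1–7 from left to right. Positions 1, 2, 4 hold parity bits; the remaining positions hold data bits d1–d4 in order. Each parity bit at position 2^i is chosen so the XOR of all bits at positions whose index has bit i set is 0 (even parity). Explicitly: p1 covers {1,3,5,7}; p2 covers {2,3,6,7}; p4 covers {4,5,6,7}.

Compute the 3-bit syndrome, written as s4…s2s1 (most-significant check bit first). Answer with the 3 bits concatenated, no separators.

s1 (pos 1,3,5,7): 1⊕1⊕1⊕1 = 0
s2 (pos 2,3,6,7): 0⊕1⊕0⊕1 = 0
s4 (pos 4,5,6,7): 1⊕1⊕0⊕1 = 1
Syndrome s4…s1 = 100 → error at position 4.

100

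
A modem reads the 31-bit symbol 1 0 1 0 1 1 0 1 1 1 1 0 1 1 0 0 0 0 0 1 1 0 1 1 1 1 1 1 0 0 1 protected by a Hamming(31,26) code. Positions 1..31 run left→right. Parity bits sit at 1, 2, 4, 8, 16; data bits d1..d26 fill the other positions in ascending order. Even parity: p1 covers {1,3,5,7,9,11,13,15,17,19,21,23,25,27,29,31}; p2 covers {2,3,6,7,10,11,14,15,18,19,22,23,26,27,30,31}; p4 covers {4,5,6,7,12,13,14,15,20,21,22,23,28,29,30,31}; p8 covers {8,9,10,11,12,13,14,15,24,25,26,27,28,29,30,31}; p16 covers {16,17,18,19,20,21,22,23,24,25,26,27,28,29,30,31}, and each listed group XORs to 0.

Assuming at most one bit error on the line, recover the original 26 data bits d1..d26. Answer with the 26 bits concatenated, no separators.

s1 (pos 1,3,5,7,9,11,13,15,17,19,21,23,25,27,29,31): 1⊕1⊕1⊕0⊕1⊕1⊕1⊕0⊕0⊕0⊕1⊕1⊕1⊕1⊕0⊕1 = 1
s2 (pos 2,3,6,7,10,11,14,15,18,19,22,23,26,27,30,31): 0⊕1⊕1⊕0⊕1⊕1⊕1⊕0⊕0⊕0⊕0⊕1⊕1⊕1⊕0⊕1 = 1
s4 (pos 4,5,6,7,12,13,14,15,20,21,22,23,28,29,30,31): 0⊕1⊕1⊕0⊕0⊕1⊕1⊕0⊕1⊕1⊕0⊕1⊕1⊕0⊕0⊕1 = 1
s8 (pos 8,9,10,11,12,13,14,15,24,25,26,27,28,29,30,31): 1⊕1⊕1⊕1⊕0⊕1⊕1⊕0⊕1⊕1⊕1⊕1⊕1⊕0⊕0⊕1 = 0
s16 (pos 16,17,18,19,20,21,22,23,24,25,26,27,28,29,30,31): 0⊕0⊕0⊕0⊕1⊕1⊕0⊕1⊕1⊕1⊕1⊕1⊕1⊕0⊕0⊕1 = 1
Syndrome s16…s1 = 10111 → error at position 23.
Flip position 23: 1010110111101100000110111111001 → 1010110111101100000110011111001
Read data bits from positions 3,5,6,7,9,10,11,12,13,14,15,17,18,19,20,21,22,23,24,25,26,27,28,29,30,31: 11101110110000110011111001

11101110110000110011111001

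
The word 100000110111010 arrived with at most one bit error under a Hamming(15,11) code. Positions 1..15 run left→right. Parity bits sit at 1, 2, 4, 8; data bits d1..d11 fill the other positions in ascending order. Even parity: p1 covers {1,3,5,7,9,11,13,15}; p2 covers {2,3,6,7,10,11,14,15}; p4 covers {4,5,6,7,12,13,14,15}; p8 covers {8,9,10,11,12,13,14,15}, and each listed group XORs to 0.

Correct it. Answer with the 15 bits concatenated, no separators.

s1 (pos 1,3,5,7,9,11,13,15): 1⊕0⊕0⊕1⊕0⊕1⊕0⊕0 = 1
s2 (pos 2,3,6,7,10,11,14,15): 0⊕0⊕0⊕1⊕1⊕1⊕1⊕0 = 0
s4 (pos 4,5,6,7,12,13,14,15): 0⊕0⊕0⊕1⊕1⊕0⊕1⊕0 = 1
s8 (pos 8,9,10,11,12,13,14,15): 1⊕0⊕1⊕1⊕1⊕0⊕1⊕0 = 1
Syndrome s8…s1 = 1101 → error at position 13.
Flip position 13: 100000110111010 → 100000110111110

100000110111110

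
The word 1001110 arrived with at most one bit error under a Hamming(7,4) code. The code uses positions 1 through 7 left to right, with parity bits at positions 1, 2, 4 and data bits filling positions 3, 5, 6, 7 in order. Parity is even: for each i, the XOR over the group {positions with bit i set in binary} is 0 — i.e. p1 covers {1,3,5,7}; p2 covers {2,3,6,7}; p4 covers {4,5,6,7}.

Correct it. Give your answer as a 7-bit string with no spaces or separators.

1001100

s1 (pos 1,3,5,7): 1⊕0⊕1⊕0 = 0
s2 (pos 2,3,6,7): 0⊕0⊕1⊕0 = 1
s4 (pos 4,5,6,7): 1⊕1⊕1⊕0 = 1
Syndrome s4…s1 = 110 → error at position 6.
Flip position 6: 1001110 → 1001100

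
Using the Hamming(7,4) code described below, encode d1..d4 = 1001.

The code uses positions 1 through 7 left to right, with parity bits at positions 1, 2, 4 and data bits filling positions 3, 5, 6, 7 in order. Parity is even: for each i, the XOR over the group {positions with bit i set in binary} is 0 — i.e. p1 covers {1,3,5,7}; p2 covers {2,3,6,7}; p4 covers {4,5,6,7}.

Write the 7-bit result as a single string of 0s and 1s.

0011001

Place data at non-parity positions: p1 p2 1 p4 0 0 1
p1 (pos 1,3,5,7): XOR of data positions = 1⊕0⊕1 = 0
p2 (pos 2,3,6,7): XOR of data positions = 1⊕0⊕1 = 0
p4 (pos 4,5,6,7): XOR of data positions = 0⊕0⊕1 = 1
Codeword: 0011001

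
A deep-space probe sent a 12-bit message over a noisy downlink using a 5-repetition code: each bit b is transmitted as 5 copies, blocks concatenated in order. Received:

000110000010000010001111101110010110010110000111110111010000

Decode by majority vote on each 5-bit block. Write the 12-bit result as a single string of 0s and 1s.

000011100110

Block 1 (00011): 2 ones → 0
Block 2 (00000): 0 ones → 0
Block 3 (10000): 1 one → 0
Block 4 (01000): 1 one → 0
Block 5 (11111): 5 ones → 1
Block 6 (01110): 3 ones → 1
Block 7 (01011): 3 ones → 1
Block 8 (00101): 2 ones → 0
Block 9 (10000): 1 one → 0
Block 10 (11111): 5 ones → 1
Block 11 (01110): 3 ones → 1
Block 12 (10000): 1 one → 0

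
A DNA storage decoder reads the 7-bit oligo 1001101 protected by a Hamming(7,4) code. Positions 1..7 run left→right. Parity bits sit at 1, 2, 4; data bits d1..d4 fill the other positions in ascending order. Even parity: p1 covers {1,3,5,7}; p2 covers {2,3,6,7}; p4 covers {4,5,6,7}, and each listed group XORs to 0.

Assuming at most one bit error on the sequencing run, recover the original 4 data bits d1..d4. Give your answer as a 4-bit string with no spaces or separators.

0100

s1 (pos 1,3,5,7): 1⊕0⊕1⊕1 = 1
s2 (pos 2,3,6,7): 0⊕0⊕0⊕1 = 1
s4 (pos 4,5,6,7): 1⊕1⊕0⊕1 = 1
Syndrome s4…s1 = 111 → error at position 7.
Flip position 7: 1001101 → 1001100
Read data bits from positions 3,5,6,7: 0100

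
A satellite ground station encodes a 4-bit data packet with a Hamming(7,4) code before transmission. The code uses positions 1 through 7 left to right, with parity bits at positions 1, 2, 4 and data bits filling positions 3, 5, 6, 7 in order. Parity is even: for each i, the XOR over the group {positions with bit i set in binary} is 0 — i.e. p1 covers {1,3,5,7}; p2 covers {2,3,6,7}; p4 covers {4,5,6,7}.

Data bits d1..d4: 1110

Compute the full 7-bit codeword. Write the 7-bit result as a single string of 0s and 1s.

Place data at non-parity positions: p1 p2 1 p4 1 1 0
p1 (pos 1,3,5,7): XOR of data positions = 1⊕1⊕0 = 0
p2 (pos 2,3,6,7): XOR of data positions = 1⊕1⊕0 = 0
p4 (pos 4,5,6,7): XOR of data positions = 1⊕1⊕0 = 0
Codeword: 0010110

0010110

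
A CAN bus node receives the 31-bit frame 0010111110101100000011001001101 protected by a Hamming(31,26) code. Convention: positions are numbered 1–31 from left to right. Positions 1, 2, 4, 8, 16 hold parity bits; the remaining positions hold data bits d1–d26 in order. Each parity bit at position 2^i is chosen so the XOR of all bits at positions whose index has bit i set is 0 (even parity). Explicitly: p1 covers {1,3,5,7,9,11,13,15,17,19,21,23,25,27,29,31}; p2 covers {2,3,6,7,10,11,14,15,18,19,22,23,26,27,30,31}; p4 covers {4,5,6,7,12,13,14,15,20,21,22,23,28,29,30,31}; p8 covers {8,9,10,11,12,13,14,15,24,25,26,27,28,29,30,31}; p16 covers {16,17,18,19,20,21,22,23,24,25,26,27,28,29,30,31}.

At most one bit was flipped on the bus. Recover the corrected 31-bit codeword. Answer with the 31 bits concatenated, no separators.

s1 (pos 1,3,5,7,9,11,13,15,17,19,21,23,25,27,29,31): 0⊕1⊕1⊕1⊕1⊕1⊕1⊕0⊕0⊕0⊕1⊕0⊕1⊕0⊕1⊕1 = 0
s2 (pos 2,3,6,7,10,11,14,15,18,19,22,23,26,27,30,31): 0⊕1⊕1⊕1⊕0⊕1⊕1⊕0⊕0⊕0⊕1⊕0⊕0⊕0⊕0⊕1 = 1
s4 (pos 4,5,6,7,12,13,14,15,20,21,22,23,28,29,30,31): 0⊕1⊕1⊕1⊕0⊕1⊕1⊕0⊕0⊕1⊕1⊕0⊕1⊕1⊕0⊕1 = 0
s8 (pos 8,9,10,11,12,13,14,15,24,25,26,27,28,29,30,31): 1⊕1⊕0⊕1⊕0⊕1⊕1⊕0⊕0⊕1⊕0⊕0⊕1⊕1⊕0⊕1 = 1
s16 (pos 16,17,18,19,20,21,22,23,24,25,26,27,28,29,30,31): 0⊕0⊕0⊕0⊕0⊕1⊕1⊕0⊕0⊕1⊕0⊕0⊕1⊕1⊕0⊕1 = 0
Syndrome s16…s1 = 01010 → error at position 10.
Flip position 10: 0010111110101100000011001001101 → 0010111111101100000011001001101

0010111111101100000011001001101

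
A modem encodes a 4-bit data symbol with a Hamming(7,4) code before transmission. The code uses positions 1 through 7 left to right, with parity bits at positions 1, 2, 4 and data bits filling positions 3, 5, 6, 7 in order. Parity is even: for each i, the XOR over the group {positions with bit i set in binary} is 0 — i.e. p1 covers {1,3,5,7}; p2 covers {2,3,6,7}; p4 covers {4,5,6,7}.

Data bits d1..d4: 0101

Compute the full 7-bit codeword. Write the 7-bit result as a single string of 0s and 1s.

0100101

Place data at non-parity positions: p1 p2 0 p4 1 0 1
p1 (pos 1,3,5,7): XOR of data positions = 0⊕1⊕1 = 0
p2 (pos 2,3,6,7): XOR of data positions = 0⊕0⊕1 = 1
p4 (pos 4,5,6,7): XOR of data positions = 1⊕0⊕1 = 0
Codeword: 0100101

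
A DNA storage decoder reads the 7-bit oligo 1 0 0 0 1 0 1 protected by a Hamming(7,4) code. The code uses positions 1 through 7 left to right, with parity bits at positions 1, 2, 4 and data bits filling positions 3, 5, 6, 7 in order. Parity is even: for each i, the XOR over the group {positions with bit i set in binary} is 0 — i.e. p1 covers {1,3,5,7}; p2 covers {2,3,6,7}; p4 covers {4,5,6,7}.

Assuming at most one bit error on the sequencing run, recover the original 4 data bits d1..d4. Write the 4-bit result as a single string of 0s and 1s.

s1 (pos 1,3,5,7): 1⊕0⊕1⊕1 = 1
s2 (pos 2,3,6,7): 0⊕0⊕0⊕1 = 1
s4 (pos 4,5,6,7): 0⊕1⊕0⊕1 = 0
Syndrome s4…s1 = 011 → error at position 3.
Flip position 3: 1000101 → 1010101
Read data bits from positions 3,5,6,7: 1101

1101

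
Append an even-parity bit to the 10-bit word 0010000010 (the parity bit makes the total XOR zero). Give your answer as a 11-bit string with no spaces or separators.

00100000100

XOR of the 10 data bits: 0⊕0⊕1⊕0⊕0⊕0⊕0⊕0⊕1⊕0 = 0
Parity bit = 0 (so all 11 bits XOR to 0).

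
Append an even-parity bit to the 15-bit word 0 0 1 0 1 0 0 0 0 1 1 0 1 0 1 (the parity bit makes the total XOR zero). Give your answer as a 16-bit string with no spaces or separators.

0010100001101010

XOR of the 15 data bits: 0⊕0⊕1⊕0⊕1⊕0⊕0⊕0⊕0⊕1⊕1⊕0⊕1⊕0⊕1 = 0
Parity bit = 0 (so all 16 bits XOR to 0).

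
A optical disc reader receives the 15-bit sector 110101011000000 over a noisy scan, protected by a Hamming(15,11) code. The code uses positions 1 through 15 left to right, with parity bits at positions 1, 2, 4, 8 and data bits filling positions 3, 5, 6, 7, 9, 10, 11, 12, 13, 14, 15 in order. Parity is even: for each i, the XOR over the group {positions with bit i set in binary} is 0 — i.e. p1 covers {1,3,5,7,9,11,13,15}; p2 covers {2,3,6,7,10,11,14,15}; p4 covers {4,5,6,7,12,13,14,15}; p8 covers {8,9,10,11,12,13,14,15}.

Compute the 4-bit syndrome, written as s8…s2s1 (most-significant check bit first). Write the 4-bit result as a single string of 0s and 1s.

s1 (pos 1,3,5,7,9,11,13,15): 1⊕0⊕0⊕0⊕1⊕0⊕0⊕0 = 0
s2 (pos 2,3,6,7,10,11,14,15): 1⊕0⊕1⊕0⊕0⊕0⊕0⊕0 = 0
s4 (pos 4,5,6,7,12,13,14,15): 1⊕0⊕1⊕0⊕0⊕0⊕0⊕0 = 0
s8 (pos 8,9,10,11,12,13,14,15): 1⊕1⊕0⊕0⊕0⊕0⊕0⊕0 = 0
Syndrome s8…s1 = 0000 → no error.

0000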